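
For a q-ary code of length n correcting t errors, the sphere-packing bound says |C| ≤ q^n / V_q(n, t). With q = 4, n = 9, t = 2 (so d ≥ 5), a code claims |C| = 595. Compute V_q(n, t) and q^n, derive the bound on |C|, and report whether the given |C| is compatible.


V_q(n, t) = 352, q^n = 262144, Hamming bound = 744, |C| = 595 ≤ bound (satisfied).

Step 1: Compute V_q(n, t) = Σ_{j=0}^2 C(n, j) (q−1)^j.
  j = 0: C(9,0)·(3)^0 = 1·1 = 1.
  j = 1: C(9,1)·(3)^1 = 9·3 = 27.
  j = 2: C(9,2)·(3)^2 = 36·9 = 324.
  V_q(n, t) = 1 + 27 + 324 = 352.
Step 2: q^n = 4^9 = 262144.
Step 3: Hamming bound ⌊q^n / V_q(n,t)⌋ = ⌊262144/352⌋ = 744.
Step 4: Compare |C| = 595 to 744: satisfied.
The claimed |C| lies below the Hamming bound.


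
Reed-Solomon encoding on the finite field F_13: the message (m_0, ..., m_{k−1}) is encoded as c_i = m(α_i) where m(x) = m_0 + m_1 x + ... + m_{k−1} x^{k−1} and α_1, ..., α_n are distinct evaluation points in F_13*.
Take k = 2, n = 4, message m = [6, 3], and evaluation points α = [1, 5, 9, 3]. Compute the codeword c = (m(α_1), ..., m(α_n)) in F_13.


c = [9, 8, 7, 2]

Message polynomial: m(x) = 6 + 3·x (mod 13).
For each evaluation point α_i, compute m(α_i) mod 13:
  α_1 = 1: Horner steps 3 → 9, so m(1) = 9.
  α_2 = 5: Horner steps 3 → 8, so m(5) = 8.
  α_3 = 9: Horner steps 3 → 7, so m(9) = 7.
  α_4 = 3: Horner steps 3 → 2, so m(3) = 2.
Codeword c = [9, 8, 7, 2] ∈ F_13^4.


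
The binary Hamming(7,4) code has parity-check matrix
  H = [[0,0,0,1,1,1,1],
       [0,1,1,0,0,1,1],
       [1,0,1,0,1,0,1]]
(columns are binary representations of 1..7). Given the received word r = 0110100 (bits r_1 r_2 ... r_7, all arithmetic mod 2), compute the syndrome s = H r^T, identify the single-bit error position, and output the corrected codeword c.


s = (1, 0, 0)^T, error position = 4, corrected codeword c = 0111100

Compute s = H r^T mod 2 one row at a time:
  s_1 = 0 + 1 + 0 + 0 = 1 ≡ 1 (mod 2).
  s_2 = 1 + 1 + 0 + 0 = 2 ≡ 0 (mod 2).
  s_3 = 0 + 1 + 1 + 0 = 2 ≡ 0 (mod 2).
s = (1, 0, 0)^T — this equals column 4 of H (binary 100), so error is at position 4.
Correct: flip bit 4 of r = 0110100 to get c = 0111100.


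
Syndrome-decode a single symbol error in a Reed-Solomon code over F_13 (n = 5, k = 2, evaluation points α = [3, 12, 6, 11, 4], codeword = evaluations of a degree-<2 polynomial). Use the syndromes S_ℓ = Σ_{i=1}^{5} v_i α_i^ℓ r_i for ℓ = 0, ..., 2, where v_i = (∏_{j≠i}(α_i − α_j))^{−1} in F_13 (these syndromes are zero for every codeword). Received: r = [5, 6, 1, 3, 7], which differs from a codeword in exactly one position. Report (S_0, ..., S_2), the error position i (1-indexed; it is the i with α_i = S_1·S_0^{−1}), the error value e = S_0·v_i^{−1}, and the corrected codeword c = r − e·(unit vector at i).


S = (5, 7, 2), error at position 5, error magnitude e = 12, c = [5, 6, 1, 3, 8].

Step 1: column multipliers v_i = (∏_{j≠i}(α_i − α_j))^{−1} mod 13.
  i = 1 (α = 3): (3−12)(3−6)(3−11)(3−4) = (−9)·(−3)·(−8)·(−1) = 216 ≡ 8, so v_1 = 8^{−1} = 5 (mod 13).
  i = 2 (α = 12): (12−3)(12−6)(12−11)(12−4) = 9·6·1·8 = 432 ≡ 3, so v_2 = 3^{−1} = 9 (mod 13).
  i = 3 (α = 6): (6−3)(6−12)(6−11)(6−4) = 3·(−6)·(−5)·2 = 180 ≡ 11, so v_3 = 11^{−1} = 6 (mod 13).
  i = 4 (α = 11): (11−3)(11−12)(11−6)(11−4) = 8·(−1)·5·7 = −280 ≡ 6, so v_4 = 6^{−1} = 11 (mod 13).
  i = 5 (α = 4): (4−3)(4−12)(4−6)(4−11) = 1·(−8)·(−2)·(−7) = −112 ≡ 5, so v_5 = 5^{−1} = 8 (mod 13).
  v = [5, 9, 6, 11, 8].
Step 2: syndromes of r = [5, 6, 1, 3, 7] (all sums mod 13).
  S_0 = Σ v_i r_i = 5·5 + 9·6 + 6·1 + 11·3 + 8·7 = 174 ≡ 5.
  S_1 = Σ v_i α_i r_i = 5·3·5 + 9·12·6 + 6·6·1 + 11·11·3 + 8·4·7 = 1346 ≡ 7.
  α_i^2 mod 13 = [9, 1, 10, 4, 3].
  S_2 = Σ v_i α_i^2 r_i = 5·9·5 + 9·1·6 + 6·10·1 + 11·4·3 + 8·3·7 = 639 ≡ 2.
  S = (5, 7, 2) ≠ 0, so r is not a codeword (an error is present).
Step 3: locate the error. For a single error e at position i, S_ℓ = v_i·e·α_i^ℓ, so α_err = S_1/S_0.
  S_0^{−1} = 5^{−1} = 8 (mod 13), so α_err = 7·8 = 56 ≡ 4 = α_5. Error position i = 5.
  Consistency check: S_2/S_1 = 2·2 = 4 ≡ 4 = α_err ✓ (single-error assumption holds).
Step 4: error magnitude e = S_0/v_5 = S_0·∏_{j≠5}(α_5 − α_j) = 5·5 = 25 ≡ 12 (mod 13).
Step 5: correct position 5: c_5 = r_5 − e = 7 − 12 ≡ 8 (mod 13). Hence c = [5, 6, 1, 3, 8].
  Check: interpolating c through the α_i gives m(x) = 9 + 3·x (degree < 2) with m(α_i) = c_i for every i, so c is indeed a codeword.


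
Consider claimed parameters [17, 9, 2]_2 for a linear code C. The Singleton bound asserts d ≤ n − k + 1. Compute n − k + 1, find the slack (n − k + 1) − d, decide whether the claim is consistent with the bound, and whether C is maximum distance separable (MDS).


Singleton RHS = n − k + 1 = 9, slack = 7, bound satisfied, not MDS.

Singleton bound: d ≤ n − k + 1.
Here n = 17, k = 9, so n − k + 1 = 9.
Given d = 2, check d ≤ 9: YES.
Slack = (n − k + 1) − d = 7.
The code is NOT MDS (slack = 7 > 0).
Description: the claimed parameters are [17, 9, 2]_2; such a code would be non-MDS.


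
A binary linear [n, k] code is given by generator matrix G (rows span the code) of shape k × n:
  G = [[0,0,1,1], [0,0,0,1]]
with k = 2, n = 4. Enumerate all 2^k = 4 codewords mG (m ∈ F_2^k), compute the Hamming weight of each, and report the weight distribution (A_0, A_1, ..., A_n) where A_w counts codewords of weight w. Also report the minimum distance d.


Weight distribution: A_0 = 1, A_1 = 2, A_2 = 1. Minimum distance d = 1.

Enumerate all 2^2 = 4 messages m ∈ F_2^2.
For each, compute codeword c = mG in F_2^4, then tally its weight.
  m = 00 → c = 0000, weight = 0.
  m = 10 → c = 0011, weight = 2.
  m = 01 → c = 0001, weight = 1.
  m = 11 → c = 0010, weight = 1.
Tally weights:
  weight 0: 1 codewords.
  weight 1: 2 codewords.
  weight 2: 1 codewords.
Minimum distance d = smallest w > 0 with A_w > 0 = 1.
Sanity: Σ A_w = 4 = 2^2 = 4 ✓.


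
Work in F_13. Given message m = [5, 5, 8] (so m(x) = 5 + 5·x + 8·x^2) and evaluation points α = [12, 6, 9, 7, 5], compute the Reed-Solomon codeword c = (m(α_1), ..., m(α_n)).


c = [8, 11, 9, 3, 9]

Message polynomial: m(x) = 5 + 5·x + 8·x^2 (mod 13).
For each evaluation point α_i, compute m(α_i) mod 13:
  α_1 = 12: Horner steps 8 → 10 → 8, so m(12) = 8.
  α_2 = 6: Horner steps 8 → 1 → 11, so m(6) = 11.
  α_3 = 9: Horner steps 8 → 12 → 9, so m(9) = 9.
  α_4 = 7: Horner steps 8 → 9 → 3, so m(7) = 3.
  α_5 = 5: Horner steps 8 → 6 → 9, so m(5) = 9.
Codeword c = [8, 11, 9, 3, 9] ∈ F_13^5.


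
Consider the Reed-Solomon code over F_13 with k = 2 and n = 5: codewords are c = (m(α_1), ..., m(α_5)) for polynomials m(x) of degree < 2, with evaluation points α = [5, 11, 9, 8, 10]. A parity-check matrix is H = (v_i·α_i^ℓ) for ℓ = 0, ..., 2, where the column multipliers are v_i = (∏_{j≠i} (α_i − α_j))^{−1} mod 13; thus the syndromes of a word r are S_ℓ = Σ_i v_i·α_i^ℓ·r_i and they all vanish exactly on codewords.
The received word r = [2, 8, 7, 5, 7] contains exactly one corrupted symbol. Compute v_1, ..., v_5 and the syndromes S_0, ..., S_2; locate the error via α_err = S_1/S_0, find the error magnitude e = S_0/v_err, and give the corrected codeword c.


S = (5, 6, 2), error at position 3, error magnitude e = 1, c = [2, 8, 6, 5, 7].

Step 1: column multipliers v_i = (∏_{j≠i}(α_i − α_j))^{−1} mod 13.
  i = 1 (α = 5): (5−11)(5−9)(5−8)(5−10) = (−6)·(−4)·(−3)·(−5) = 360 ≡ 9, so v_1 = 9^{−1} = 3 (mod 13).
  i = 2 (α = 11): (11−5)(11−9)(11−8)(11−10) = 6·2·3·1 = 36 ≡ 10, so v_2 = 10^{−1} = 4 (mod 13).
  i = 3 (α = 9): (9−5)(9−11)(9−8)(9−10) = 4·(−2)·1·(−1) = 8 ≡ 8, so v_3 = 8^{−1} = 5 (mod 13).
  i = 4 (α = 8): (8−5)(8−11)(8−9)(8−10) = 3·(−3)·(−1)·(−2) = −18 ≡ 8, so v_4 = 8^{−1} = 5 (mod 13).
  i = 5 (α = 10): (10−5)(10−11)(10−9)(10−8) = 5·(−1)·1·2 = −10 ≡ 3, so v_5 = 3^{−1} = 9 (mod 13).
  v = [3, 4, 5, 5, 9].
Step 2: syndromes of r = [2, 8, 7, 5, 7] (all sums mod 13).
  S_0 = Σ v_i r_i = 3·2 + 4·8 + 5·7 + 5·5 + 9·7 = 161 ≡ 5.
  S_1 = Σ v_i α_i r_i = 3·5·2 + 4·11·8 + 5·9·7 + 5·8·5 + 9·10·7 = 1527 ≡ 6.
  α_i^2 mod 13 = [12, 4, 3, 12, 9].
  S_2 = Σ v_i α_i^2 r_i = 3·12·2 + 4·4·8 + 5·3·7 + 5·12·5 + 9·9·7 = 1172 ≡ 2.
  S = (5, 6, 2) ≠ 0, so r is not a codeword (an error is present).
Step 3: locate the error. For a single error e at position i, S_ℓ = v_i·e·α_i^ℓ, so α_err = S_1/S_0.
  S_0^{−1} = 5^{−1} = 8 (mod 13), so α_err = 6·8 = 48 ≡ 9 = α_3. Error position i = 3.
  Consistency check: S_2/S_1 = 2·11 = 22 ≡ 9 = α_err ✓ (single-error assumption holds).
Step 4: error magnitude e = S_0/v_3 = S_0·∏_{j≠3}(α_3 − α_j) = 5·8 = 40 ≡ 1 (mod 13).
Step 5: correct position 3: c_3 = r_3 − e = 7 − 1 ≡ 6 (mod 13). Hence c = [2, 8, 6, 5, 7].
  Check: interpolating c through the α_i gives m(x) = 10 + 1·x (degree < 2) with m(α_i) = c_i for every i, so c is indeed a codeword.


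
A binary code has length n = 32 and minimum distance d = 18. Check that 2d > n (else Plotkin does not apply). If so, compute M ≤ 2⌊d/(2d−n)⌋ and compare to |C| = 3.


Plotkin bound M ≤ 8; given |C| = 3 ≤ bound (satisfied).

Check applicability: 2d = 36, n = 32.
2d − n = 4 > 0, so Plotkin applies.
Compute d/(2d−n) = 18/4 ≈ 4.5000.
⌊d/(2d−n)⌋ = 4.
Plotkin bound: M ≤ 2·4 = 8.
Given |C| = 3, check: satisfied.
This |C| is below the Plotkin bound.


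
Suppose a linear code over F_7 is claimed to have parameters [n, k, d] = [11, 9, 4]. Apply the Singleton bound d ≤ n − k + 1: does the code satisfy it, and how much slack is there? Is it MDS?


Singleton RHS = n − k + 1 = 3, slack = -1, bound violated (no such code; not MDS).

Singleton bound: d ≤ n − k + 1.
Here n = 11, k = 9, so n − k + 1 = 3.
Given d = 4, check d ≤ 3: NO.
Slack = (n − k + 1) − d = -1.
The slack is negative: d = 4 exceeds n − k + 1 = 3 by 1, so the Singleton bound is violated and no linear [11, 9, 4]_7 code can exist. In particular it is not MDS (MDS requires d = n − k + 1 exactly).
Description: the claimed parameters are [11, 9, 4]_7; such a code would be impossible (violates the Singleton bound).


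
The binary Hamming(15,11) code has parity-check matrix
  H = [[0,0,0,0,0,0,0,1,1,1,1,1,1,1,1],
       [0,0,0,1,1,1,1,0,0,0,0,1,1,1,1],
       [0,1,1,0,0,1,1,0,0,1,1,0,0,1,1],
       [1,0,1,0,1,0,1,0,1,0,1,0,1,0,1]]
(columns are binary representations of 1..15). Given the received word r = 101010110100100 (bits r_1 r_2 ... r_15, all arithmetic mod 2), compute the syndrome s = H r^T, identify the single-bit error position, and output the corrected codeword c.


s = (1, 1, 1, 1)^T, error position = 15, corrected codeword c = 101010110100101

Compute s = H r^T mod 2 one row at a time:
  s_1 = 1 + 0 + 1 + 0 + 0 + 1 + 0 + 0 = 3 ≡ 1 (mod 2).
  s_2 = 0 + 1 + 0 + 1 + 0 + 1 + 0 + 0 = 3 ≡ 1 (mod 2).
  s_3 = 0 + 1 + 0 + 1 + 1 + 0 + 0 + 0 = 3 ≡ 1 (mod 2).
  s_4 = 1 + 1 + 1 + 1 + 0 + 0 + 1 + 0 = 5 ≡ 1 (mod 2).
s = (1, 1, 1, 1)^T — this equals column 15 of H (binary 1111), so error is at position 15.
Correct: flip bit 15 of r = 101010110100100 to get c = 101010110100101.


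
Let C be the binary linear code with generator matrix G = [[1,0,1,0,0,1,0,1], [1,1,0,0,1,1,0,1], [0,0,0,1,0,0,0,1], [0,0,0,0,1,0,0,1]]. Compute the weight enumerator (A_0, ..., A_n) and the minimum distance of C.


Weight distribution: A_0 = 1, A_2 = 3, A_3 = 4, A_4 = 3, A_5 = 4, A_6 = 1. Minimum distance d = 2.

Enumerate all 2^4 = 16 messages m ∈ F_2^4.
For each, compute codeword c = mG in F_2^8, then tally its weight.
  m = 0000 → c = 00000000, weight = 0.
  m = 1000 → c = 10100101, weight = 4.
  m = 0100 → c = 11001101, weight = 5.
  m = 1100 → c = 01101000, weight = 3.
  m = 0010 → c = 00010001, weight = 2.
  m = 1010 → c = 10110100, weight = 4.
  m = 0110 → c = 11011100, weight = 5.
  m = 1110 → c = 01111001, weight = 5.
  m = 0001 → c = 00001001, weight = 2.
  m = 1001 → c = 10101100, weight = 4.
  m = 0101 → c = 11000100, weight = 3.
  m = 1101 → c = 01100001, weight = 3.
  m = 0011 → c = 00011000, weight = 2.
  m = 1011 → c = 10111101, weight = 6.
  m = 0111 → c = 11010101, weight = 5.
  m = 1111 → c = 01110000, weight = 3.
Tally weights:
  weight 0: 1 codewords.
  weight 2: 3 codewords.
  weight 3: 4 codewords.
  weight 4: 3 codewords.
  weight 5: 4 codewords.
  weight 6: 1 codewords.
Minimum distance d = smallest w > 0 with A_w > 0 = 2.
Sanity: Σ A_w = 16 = 2^4 = 16 ✓.


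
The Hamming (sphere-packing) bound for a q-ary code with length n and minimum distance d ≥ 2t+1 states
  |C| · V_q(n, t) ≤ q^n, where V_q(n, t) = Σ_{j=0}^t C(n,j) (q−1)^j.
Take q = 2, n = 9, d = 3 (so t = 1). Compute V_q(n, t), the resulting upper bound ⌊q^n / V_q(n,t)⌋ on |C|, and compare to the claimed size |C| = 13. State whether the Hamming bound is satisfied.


V_q(n, t) = 10, q^n = 512, Hamming bound = 51, |C| = 13 ≤ bound (satisfied).

Step 1: Compute V_q(n, t) = Σ_{j=0}^1 C(n, j) (q−1)^j.
  j = 0: C(9,0)·(1)^0 = 1·1 = 1.
  j = 1: C(9,1)·(1)^1 = 9·1 = 9.
  V_q(n, t) = 1 + 9 = 10.
Step 2: q^n = 2^9 = 512.
Step 3: Hamming bound ⌊q^n / V_q(n,t)⌋ = ⌊512/10⌋ = 51.
Step 4: Compare |C| = 13 to 51: satisfied.
The claimed |C| lies below the Hamming bound.


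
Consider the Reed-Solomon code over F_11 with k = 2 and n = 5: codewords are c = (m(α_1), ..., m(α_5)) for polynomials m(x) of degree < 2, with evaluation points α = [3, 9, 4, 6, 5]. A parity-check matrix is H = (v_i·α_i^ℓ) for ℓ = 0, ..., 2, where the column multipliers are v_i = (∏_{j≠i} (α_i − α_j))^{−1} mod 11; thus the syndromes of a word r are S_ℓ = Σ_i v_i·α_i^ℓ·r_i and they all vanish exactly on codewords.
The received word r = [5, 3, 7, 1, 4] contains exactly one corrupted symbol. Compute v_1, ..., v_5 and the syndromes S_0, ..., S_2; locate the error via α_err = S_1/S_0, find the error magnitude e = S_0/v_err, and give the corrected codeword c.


S = (2, 6, 7), error at position 1, error magnitude e = 6, c = [10, 3, 7, 1, 4].

Step 1: column multipliers v_i = (∏_{j≠i}(α_i − α_j))^{−1} mod 11.
  i = 1 (α = 3): (3−9)(3−4)(3−6)(3−5) = (−6)·(−1)·(−3)·(−2) = 36 ≡ 3, so v_1 = 3^{−1} = 4 (mod 11).
  i = 2 (α = 9): (9−3)(9−4)(9−6)(9−5) = 6·5·3·4 = 360 ≡ 8, so v_2 = 8^{−1} = 7 (mod 11).
  i = 3 (α = 4): (4−3)(4−9)(4−6)(4−5) = 1·(−5)·(−2)·(−1) = −10 ≡ 1, so v_3 = 1^{−1} = 1 (mod 11).
  i = 4 (α = 6): (6−3)(6−9)(6−4)(6−5) = 3·(−3)·2·1 = −18 ≡ 4, so v_4 = 4^{−1} = 3 (mod 11).
  i = 5 (α = 5): (5−3)(5−9)(5−4)(5−6) = 2·(−4)·1·(−1) = 8 ≡ 8, so v_5 = 8^{−1} = 7 (mod 11).
  v = [4, 7, 1, 3, 7].
Step 2: syndromes of r = [5, 3, 7, 1, 4] (all sums mod 11).
  S_0 = Σ v_i r_i = 4·5 + 7·3 + 1·7 + 3·1 + 7·4 = 79 ≡ 2.
  S_1 = Σ v_i α_i r_i = 4·3·5 + 7·9·3 + 1·4·7 + 3·6·1 + 7·5·4 = 435 ≡ 6.
  α_i^2 mod 11 = [9, 4, 5, 3, 3].
  S_2 = Σ v_i α_i^2 r_i = 4·9·5 + 7·4·3 + 1·5·7 + 3·3·1 + 7·3·4 = 392 ≡ 7.
  S = (2, 6, 7) ≠ 0, so r is not a codeword (an error is present).
Step 3: locate the error. For a single error e at position i, S_ℓ = v_i·e·α_i^ℓ, so α_err = S_1/S_0.
  S_0^{−1} = 2^{−1} = 6 (mod 11), so α_err = 6·6 = 36 ≡ 3 = α_1. Error position i = 1.
  Consistency check: S_2/S_1 = 7·2 = 14 ≡ 3 = α_err ✓ (single-error assumption holds).
Step 4: error magnitude e = S_0/v_1 = S_0·∏_{j≠1}(α_1 − α_j) = 2·3 = 6 ≡ 6 (mod 11).
Step 5: correct position 1: c_1 = r_1 − e = 5 − 6 ≡ 10 (mod 11). Hence c = [10, 3, 7, 1, 4].
  Check: interpolating c through the α_i gives m(x) = 8 + 8·x (degree < 2) with m(α_i) = c_i for every i, so c is indeed a codeword.


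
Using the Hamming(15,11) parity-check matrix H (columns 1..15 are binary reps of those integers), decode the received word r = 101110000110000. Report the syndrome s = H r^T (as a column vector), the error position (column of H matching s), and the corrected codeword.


s = (0, 0, 1, 0)^T, error position = 2, corrected codeword c = 111110000110000

Compute s = H r^T mod 2 one row at a time:
  s_1 = 0 + 0 + 1 + 1 + 0 + 0 + 0 + 0 = 2 ≡ 0 (mod 2).
  s_2 = 1 + 1 + 0 + 0 + 0 + 0 + 0 + 0 = 2 ≡ 0 (mod 2).
  s_3 = 0 + 1 + 0 + 0 + 1 + 1 + 0 + 0 = 3 ≡ 1 (mod 2).
  s_4 = 1 + 1 + 1 + 0 + 0 + 1 + 0 + 0 = 4 ≡ 0 (mod 2).
s = (0, 0, 1, 0)^T — this equals column 2 of H (binary 0010), so error is at position 2.
Correct: flip bit 2 of r = 101110000110000 to get c = 111110000110000.


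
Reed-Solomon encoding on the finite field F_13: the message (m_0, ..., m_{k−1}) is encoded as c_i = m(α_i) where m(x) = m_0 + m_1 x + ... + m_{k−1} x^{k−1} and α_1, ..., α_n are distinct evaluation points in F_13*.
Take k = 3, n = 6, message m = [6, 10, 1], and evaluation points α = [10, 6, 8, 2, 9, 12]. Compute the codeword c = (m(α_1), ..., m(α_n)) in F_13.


c = [11, 11, 7, 4, 8, 10]

Message polynomial: m(x) = 6 + 10·x + 1·x^2 (mod 13).
For each evaluation point α_i, compute m(α_i) mod 13:
  α_1 = 10: Horner steps 1 → 7 → 11, so m(10) = 11.
  α_2 = 6: Horner steps 1 → 3 → 11, so m(6) = 11.
  α_3 = 8: Horner steps 1 → 5 → 7, so m(8) = 7.
  α_4 = 2: Horner steps 1 → 12 → 4, so m(2) = 4.
  α_5 = 9: Horner steps 1 → 6 → 8, so m(9) = 8.
  α_6 = 12: Horner steps 1 → 9 → 10, so m(12) = 10.
Codeword c = [11, 11, 7, 4, 8, 10] ∈ F_13^6.


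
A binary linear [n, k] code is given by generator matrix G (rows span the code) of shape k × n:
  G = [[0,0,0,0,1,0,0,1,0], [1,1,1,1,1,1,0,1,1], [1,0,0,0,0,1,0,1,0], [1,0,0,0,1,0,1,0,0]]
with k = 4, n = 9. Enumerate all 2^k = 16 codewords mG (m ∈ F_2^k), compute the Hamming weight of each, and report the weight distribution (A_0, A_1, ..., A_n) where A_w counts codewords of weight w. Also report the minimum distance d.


Weight distribution: A_0 = 1, A_2 = 2, A_3 = 4, A_4 = 1, A_5 = 2, A_6 = 2, A_7 = 2, A_8 = 2. Minimum distance d = 2.

Enumerate all 2^4 = 16 messages m ∈ F_2^4.
For each, compute codeword c = mG in F_2^9, then tally its weight.
  m = 0000 → c = 000000000, weight = 0.
  m = 1000 → c = 000010010, weight = 2.
  m = 0100 → c = 111111011, weight = 8.
  m = 1100 → c = 111101001, weight = 6.
  m = 0010 → c = 100001010, weight = 3.
  m = 1010 → c = 100011000, weight = 3.
  m = 0110 → c = 011110001, weight = 5.
  m = 1110 → c = 011100011, weight = 5.
  m = 0001 → c = 100010100, weight = 3.
  m = 1001 → c = 100000110, weight = 3.
  m = 0101 → c = 011101111, weight = 7.
  m = 1101 → c = 011111101, weight = 7.
  m = 0011 → c = 000011110, weight = 4.
  m = 1011 → c = 000001100, weight = 2.
  m = 0111 → c = 111100101, weight = 6.
  m = 1111 → c = 111110111, weight = 8.
Tally weights:
  weight 0: 1 codewords.
  weight 2: 2 codewords.
  weight 3: 4 codewords.
  weight 4: 1 codewords.
  weight 5: 2 codewords.
  weight 6: 2 codewords.
  weight 7: 2 codewords.
  weight 8: 2 codewords.
Minimum distance d = smallest w > 0 with A_w > 0 = 2.
Sanity: Σ A_w = 16 = 2^4 = 16 ✓.


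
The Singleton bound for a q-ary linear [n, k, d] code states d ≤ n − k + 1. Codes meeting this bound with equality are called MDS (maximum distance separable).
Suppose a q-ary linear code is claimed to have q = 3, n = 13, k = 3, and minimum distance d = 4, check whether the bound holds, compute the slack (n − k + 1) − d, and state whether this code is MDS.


Singleton RHS = n − k + 1 = 11, slack = 7, bound satisfied, not MDS.

Singleton bound: d ≤ n − k + 1.
Here n = 13, k = 3, so n − k + 1 = 11.
Given d = 4, check d ≤ 11: YES.
Slack = (n − k + 1) − d = 7.
The code is NOT MDS (slack = 7 > 0).
Description: the claimed parameters are [13, 3, 4]_3; such a code would be non-MDS.


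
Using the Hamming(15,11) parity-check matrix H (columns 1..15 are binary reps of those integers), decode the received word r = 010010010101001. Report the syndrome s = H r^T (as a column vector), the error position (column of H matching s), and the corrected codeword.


s = (0, 1, 1, 0)^T, error position = 6, corrected codeword c = 010011010101001

Compute s = H r^T mod 2 one row at a time:
  s_1 = 1 + 0 + 1 + 0 + 1 + 0 + 0 + 1 = 4 ≡ 0 (mod 2).
  s_2 = 0 + 1 + 0 + 0 + 1 + 0 + 0 + 1 = 3 ≡ 1 (mod 2).
  s_3 = 1 + 0 + 0 + 0 + 1 + 0 + 0 + 1 = 3 ≡ 1 (mod 2).
  s_4 = 0 + 0 + 1 + 0 + 0 + 0 + 0 + 1 = 2 ≡ 0 (mod 2).
s = (0, 1, 1, 0)^T — this equals column 6 of H (binary 0110), so error is at position 6.
Correct: flip bit 6 of r = 010010010101001 to get c = 010011010101001.


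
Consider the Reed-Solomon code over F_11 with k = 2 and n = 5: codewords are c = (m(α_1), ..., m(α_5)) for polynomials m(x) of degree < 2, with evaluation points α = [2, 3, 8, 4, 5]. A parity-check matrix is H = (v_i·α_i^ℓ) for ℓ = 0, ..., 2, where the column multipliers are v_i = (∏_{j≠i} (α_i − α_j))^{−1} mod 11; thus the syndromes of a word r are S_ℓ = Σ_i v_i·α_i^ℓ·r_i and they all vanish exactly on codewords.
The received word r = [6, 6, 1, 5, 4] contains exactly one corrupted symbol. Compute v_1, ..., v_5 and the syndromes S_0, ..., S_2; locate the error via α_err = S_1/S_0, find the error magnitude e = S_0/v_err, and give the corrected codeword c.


S = (7, 3, 6), error at position 1, error magnitude e = 10, c = [7, 6, 1, 5, 4].

Step 1: column multipliers v_i = (∏_{j≠i}(α_i − α_j))^{−1} mod 11.
  i = 1 (α = 2): (2−3)(2−8)(2−4)(2−5) = (−1)·(−6)·(−2)·(−3) = 36 ≡ 3, so v_1 = 3^{−1} = 4 (mod 11).
  i = 2 (α = 3): (3−2)(3−8)(3−4)(3−5) = 1·(−5)·(−1)·(−2) = −10 ≡ 1, so v_2 = 1^{−1} = 1 (mod 11).
  i = 3 (α = 8): (8−2)(8−3)(8−4)(8−5) = 6·5·4·3 = 360 ≡ 8, so v_3 = 8^{−1} = 7 (mod 11).
  i = 4 (α = 4): (4−2)(4−3)(4−8)(4−5) = 2·1·(−4)·(−1) = 8 ≡ 8, so v_4 = 8^{−1} = 7 (mod 11).
  i = 5 (α = 5): (5−2)(5−3)(5−8)(5−4) = 3·2·(−3)·1 = −18 ≡ 4, so v_5 = 4^{−1} = 3 (mod 11).
  v = [4, 1, 7, 7, 3].
Step 2: syndromes of r = [6, 6, 1, 5, 4] (all sums mod 11).
  S_0 = Σ v_i r_i = 4·6 + 1·6 + 7·1 + 7·5 + 3·4 = 84 ≡ 7.
  S_1 = Σ v_i α_i r_i = 4·2·6 + 1·3·6 + 7·8·1 + 7·4·5 + 3·5·4 = 322 ≡ 3.
  α_i^2 mod 11 = [4, 9, 9, 5, 3].
  S_2 = Σ v_i α_i^2 r_i = 4·4·6 + 1·9·6 + 7·9·1 + 7·5·5 + 3·3·4 = 424 ≡ 6.
  S = (7, 3, 6) ≠ 0, so r is not a codeword (an error is present).
Step 3: locate the error. For a single error e at position i, S_ℓ = v_i·e·α_i^ℓ, so α_err = S_1/S_0.
  S_0^{−1} = 7^{−1} = 8 (mod 11), so α_err = 3·8 = 24 ≡ 2 = α_1. Error position i = 1.
  Consistency check: S_2/S_1 = 6·4 = 24 ≡ 2 = α_err ✓ (single-error assumption holds).
Step 4: error magnitude e = S_0/v_1 = S_0·∏_{j≠1}(α_1 − α_j) = 7·3 = 21 ≡ 10 (mod 11).
Step 5: correct position 1: c_1 = r_1 − e = 6 − 10 ≡ 7 (mod 11). Hence c = [7, 6, 1, 5, 4].
  Check: interpolating c through the α_i gives m(x) = 9 + 10·x (degree < 2) with m(α_i) = c_i for every i, so c is indeed a codeword.


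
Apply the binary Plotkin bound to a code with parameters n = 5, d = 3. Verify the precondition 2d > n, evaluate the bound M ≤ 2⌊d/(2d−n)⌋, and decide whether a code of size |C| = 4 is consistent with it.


Plotkin bound M ≤ 6; given |C| = 4 ≤ bound (satisfied).

Check applicability: 2d = 6, n = 5.
2d − n = 1 > 0, so Plotkin applies.
Compute d/(2d−n) = 3/1 ≈ 3.0000.
⌊d/(2d−n)⌋ = 3.
Plotkin bound: M ≤ 2·3 = 6.
Given |C| = 4, check: satisfied.
This |C| is below the Plotkin bound.


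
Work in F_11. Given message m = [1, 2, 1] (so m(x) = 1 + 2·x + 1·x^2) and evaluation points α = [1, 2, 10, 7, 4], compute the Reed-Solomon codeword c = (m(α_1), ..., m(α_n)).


c = [4, 9, 0, 9, 3]

Message polynomial: m(x) = 1 + 2·x + 1·x^2 (mod 11).
For each evaluation point α_i, compute m(α_i) mod 11:
  α_1 = 1: Horner steps 1 → 3 → 4, so m(1) = 4.
  α_2 = 2: Horner steps 1 → 4 → 9, so m(2) = 9.
  α_3 = 10: Horner steps 1 → 1 → 0, so m(10) = 0.
  α_4 = 7: Horner steps 1 → 9 → 9, so m(7) = 9.
  α_5 = 4: Horner steps 1 → 6 → 3, so m(4) = 3.
Codeword c = [4, 9, 0, 9, 3] ∈ F_11^5.


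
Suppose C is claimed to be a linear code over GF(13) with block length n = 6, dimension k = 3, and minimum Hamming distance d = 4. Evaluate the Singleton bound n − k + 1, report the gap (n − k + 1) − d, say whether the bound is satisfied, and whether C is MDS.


Singleton RHS = n − k + 1 = 4, slack = 0, bound satisfied, MDS.

Singleton bound: d ≤ n − k + 1.
Here n = 6, k = 3, so n − k + 1 = 4.
Given d = 4, check d ≤ 4: YES.
Slack = (n − k + 1) − d = 0.
The code is MDS (slack = 0).
Description: the claimed parameters are [6, 3, 4]_13; such a code would be MDS (meets Singleton bound).


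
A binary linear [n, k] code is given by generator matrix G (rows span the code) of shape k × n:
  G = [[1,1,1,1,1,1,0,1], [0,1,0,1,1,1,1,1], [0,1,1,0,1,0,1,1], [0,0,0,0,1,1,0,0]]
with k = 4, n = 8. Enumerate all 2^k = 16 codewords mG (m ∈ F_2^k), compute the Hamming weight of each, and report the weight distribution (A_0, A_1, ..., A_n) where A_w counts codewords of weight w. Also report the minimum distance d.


Weight distribution: A_0 = 1, A_2 = 1, A_3 = 3, A_4 = 5, A_5 = 4, A_6 = 1, A_7 = 1. Minimum distance d = 2.

Enumerate all 2^4 = 16 messages m ∈ F_2^4.
For each, compute codeword c = mG in F_2^8, then tally its weight.
  m = 0000 → c = 00000000, weight = 0.
  m = 1000 → c = 11111101, weight = 7.
  m = 0100 → c = 01011111, weight = 6.
  m = 1100 → c = 10100010, weight = 3.
  m = 0010 → c = 01101011, weight = 5.
  m = 1010 → c = 10010110, weight = 4.
  m = 0110 → c = 00110100, weight = 3.
  m = 1110 → c = 11001001, weight = 4.
  m = 0001 → c = 00001100, weight = 2.
  m = 1001 → c = 11110001, weight = 5.
  m = 0101 → c = 01010011, weight = 4.
  m = 1101 → c = 10101110, weight = 5.
  m = 0011 → c = 01100111, weight = 5.
  m = 1011 → c = 10011010, weight = 4.
  m = 0111 → c = 00111000, weight = 3.
  m = 1111 → c = 11000101, weight = 4.
Tally weights:
  weight 0: 1 codewords.
  weight 2: 1 codewords.
  weight 3: 3 codewords.
  weight 4: 5 codewords.
  weight 5: 4 codewords.
  weight 6: 1 codewords.
  weight 7: 1 codewords.
Minimum distance d = smallest w > 0 with A_w > 0 = 2.
Sanity: Σ A_w = 16 = 2^4 = 16 ✓.


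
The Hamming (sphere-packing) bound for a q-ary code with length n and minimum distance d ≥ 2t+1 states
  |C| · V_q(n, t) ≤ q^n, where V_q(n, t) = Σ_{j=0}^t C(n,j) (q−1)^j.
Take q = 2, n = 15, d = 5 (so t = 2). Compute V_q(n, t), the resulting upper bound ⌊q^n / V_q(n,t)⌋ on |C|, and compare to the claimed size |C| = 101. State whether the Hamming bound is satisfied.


V_q(n, t) = 121, q^n = 32768, Hamming bound = 270, |C| = 101 ≤ bound (satisfied).

Step 1: Compute V_q(n, t) = Σ_{j=0}^2 C(n, j) (q−1)^j.
  j = 0: C(15,0)·(1)^0 = 1·1 = 1.
  j = 1: C(15,1)·(1)^1 = 15·1 = 15.
  j = 2: C(15,2)·(1)^2 = 105·1 = 105.
  V_q(n, t) = 1 + 15 + 105 = 121.
Step 2: q^n = 2^15 = 32768.
Step 3: Hamming bound ⌊q^n / V_q(n,t)⌋ = ⌊32768/121⌋ = 270.
Step 4: Compare |C| = 101 to 270: satisfied.
The claimed |C| lies below the Hamming bound.


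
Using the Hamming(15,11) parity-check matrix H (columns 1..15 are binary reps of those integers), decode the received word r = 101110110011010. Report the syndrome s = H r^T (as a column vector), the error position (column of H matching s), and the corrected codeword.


s = (0, 1, 0, 1)^T, error position = 5, corrected codeword c = 101100110011010

Compute s = H r^T mod 2 one row at a time:
  s_1 = 1 + 0 + 0 + 1 + 1 + 0 + 1 + 0 = 4 ≡ 0 (mod 2).
  s_2 = 1 + 1 + 0 + 1 + 1 + 0 + 1 + 0 = 5 ≡ 1 (mod 2).
  s_3 = 0 + 1 + 0 + 1 + 0 + 1 + 1 + 0 = 4 ≡ 0 (mod 2).
  s_4 = 1 + 1 + 1 + 1 + 0 + 1 + 0 + 0 = 5 ≡ 1 (mod 2).
s = (0, 1, 0, 1)^T — this equals column 5 of H (binary 0101), so error is at position 5.
Correct: flip bit 5 of r = 101110110011010 to get c = 101100110011010.


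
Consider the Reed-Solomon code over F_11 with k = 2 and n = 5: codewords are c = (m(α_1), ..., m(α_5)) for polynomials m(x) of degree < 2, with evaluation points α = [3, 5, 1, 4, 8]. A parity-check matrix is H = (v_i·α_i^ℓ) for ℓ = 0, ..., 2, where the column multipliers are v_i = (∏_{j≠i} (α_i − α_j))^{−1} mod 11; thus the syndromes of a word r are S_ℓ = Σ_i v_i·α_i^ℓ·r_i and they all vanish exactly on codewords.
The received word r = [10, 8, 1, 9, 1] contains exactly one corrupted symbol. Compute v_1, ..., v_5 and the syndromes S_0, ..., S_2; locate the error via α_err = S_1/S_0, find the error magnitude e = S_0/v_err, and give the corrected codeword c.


S = (9, 6, 4), error at position 5, error magnitude e = 7, c = [10, 8, 1, 9, 5].

Step 1: column multipliers v_i = (∏_{j≠i}(α_i − α_j))^{−1} mod 11.
  i = 1 (α = 3): (3−5)(3−1)(3−4)(3−8) = (−2)·2·(−1)·(−5) = −20 ≡ 2, so v_1 = 2^{−1} = 6 (mod 11).
  i = 2 (α = 5): (5−3)(5−1)(5−4)(5−8) = 2·4·1·(−3) = −24 ≡ 9, so v_2 = 9^{−1} = 5 (mod 11).
  i = 3 (α = 1): (1−3)(1−5)(1−4)(1−8) = (−2)·(−4)·(−3)·(−7) = 168 ≡ 3, so v_3 = 3^{−1} = 4 (mod 11).
  i = 4 (α = 4): (4−3)(4−5)(4−1)(4−8) = 1·(−1)·3·(−4) = 12 ≡ 1, so v_4 = 1^{−1} = 1 (mod 11).
  i = 5 (α = 8): (8−3)(8−5)(8−1)(8−4) = 5·3·7·4 = 420 ≡ 2, so v_5 = 2^{−1} = 6 (mod 11).
  v = [6, 5, 4, 1, 6].
Step 2: syndromes of r = [10, 8, 1, 9, 1] (all sums mod 11).
  S_0 = Σ v_i r_i = 6·10 + 5·8 + 4·1 + 1·9 + 6·1 = 119 ≡ 9.
  S_1 = Σ v_i α_i r_i = 6·3·10 + 5·5·8 + 4·1·1 + 1·4·9 + 6·8·1 = 468 ≡ 6.
  α_i^2 mod 11 = [9, 3, 1, 5, 9].
  S_2 = Σ v_i α_i^2 r_i = 6·9·10 + 5·3·8 + 4·1·1 + 1·5·9 + 6·9·1 = 763 ≡ 4.
  S = (9, 6, 4) ≠ 0, so r is not a codeword (an error is present).
Step 3: locate the error. For a single error e at position i, S_ℓ = v_i·e·α_i^ℓ, so α_err = S_1/S_0.
  S_0^{−1} = 9^{−1} = 5 (mod 11), so α_err = 6·5 = 30 ≡ 8 = α_5. Error position i = 5.
  Consistency check: S_2/S_1 = 4·2 = 8 ≡ 8 = α_err ✓ (single-error assumption holds).
Step 4: error magnitude e = S_0/v_5 = S_0·∏_{j≠5}(α_5 − α_j) = 9·2 = 18 ≡ 7 (mod 11).
Step 5: correct position 5: c_5 = r_5 − e = 1 − 7 ≡ 5 (mod 11). Hence c = [10, 8, 1, 9, 5].
  Check: interpolating c through the α_i gives m(x) = 2 + 10·x (degree < 2) with m(α_i) = c_i for every i, so c is indeed a codeword.


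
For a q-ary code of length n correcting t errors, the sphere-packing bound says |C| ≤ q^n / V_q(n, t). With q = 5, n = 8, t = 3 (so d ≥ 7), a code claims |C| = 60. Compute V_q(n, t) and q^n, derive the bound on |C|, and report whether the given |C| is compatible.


V_q(n, t) = 4065, q^n = 390625, Hamming bound = 96, |C| = 60 ≤ bound (satisfied).

Step 1: Compute V_q(n, t) = Σ_{j=0}^3 C(n, j) (q−1)^j.
  j = 0: C(8,0)·(4)^0 = 1·1 = 1.
  j = 1: C(8,1)·(4)^1 = 8·4 = 32.
  j = 2: C(8,2)·(4)^2 = 28·16 = 448.
  j = 3: C(8,3)·(4)^3 = 56·64 = 3584.
  V_q(n, t) = 1 + 32 + 448 + 3584 = 4065.
Step 2: q^n = 5^8 = 390625.
Step 3: Hamming bound ⌊q^n / V_q(n,t)⌋ = ⌊390625/4065⌋ = 96.
Step 4: Compare |C| = 60 to 96: satisfied.
The claimed |C| lies below the Hamming bound.


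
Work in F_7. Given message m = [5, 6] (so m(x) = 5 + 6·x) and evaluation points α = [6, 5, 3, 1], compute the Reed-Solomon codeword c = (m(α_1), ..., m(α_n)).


c = [6, 0, 2, 4]

Message polynomial: m(x) = 5 + 6·x (mod 7).
For each evaluation point α_i, compute m(α_i) mod 7:
  α_1 = 6: Horner steps 6 → 6, so m(6) = 6.
  α_2 = 5: Horner steps 6 → 0, so m(5) = 0.
  α_3 = 3: Horner steps 6 → 2, so m(3) = 2.
  α_4 = 1: Horner steps 6 → 4, so m(1) = 4.
Codeword c = [6, 0, 2, 4] ∈ F_7^4.


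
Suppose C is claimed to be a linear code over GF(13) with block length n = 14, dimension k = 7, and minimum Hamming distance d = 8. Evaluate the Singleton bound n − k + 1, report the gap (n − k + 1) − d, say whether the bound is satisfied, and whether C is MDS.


Singleton RHS = n − k + 1 = 8, slack = 0, bound satisfied, MDS.

Singleton bound: d ≤ n − k + 1.
Here n = 14, k = 7, so n − k + 1 = 8.
Given d = 8, check d ≤ 8: YES.
Slack = (n − k + 1) − d = 0.
The code is MDS (slack = 0).
Description: the claimed parameters are [14, 7, 8]_13; such a code would be MDS (meets Singleton bound).


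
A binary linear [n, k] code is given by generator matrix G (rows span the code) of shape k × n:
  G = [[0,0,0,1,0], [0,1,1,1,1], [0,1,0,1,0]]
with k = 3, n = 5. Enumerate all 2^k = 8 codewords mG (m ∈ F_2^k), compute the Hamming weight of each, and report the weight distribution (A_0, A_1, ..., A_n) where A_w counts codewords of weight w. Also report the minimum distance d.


Weight distribution: A_0 = 1, A_1 = 2, A_2 = 2, A_3 = 2, A_4 = 1. Minimum distance d = 1.

Enumerate all 2^3 = 8 messages m ∈ F_2^3.
For each, compute codeword c = mG in F_2^5, then tally its weight.
  m = 000 → c = 00000, weight = 0.
  m = 100 → c = 00010, weight = 1.
  m = 010 → c = 01111, weight = 4.
  m = 110 → c = 01101, weight = 3.
  m = 001 → c = 01010, weight = 2.
  m = 101 → c = 01000, weight = 1.
  m = 011 → c = 00101, weight = 2.
  m = 111 → c = 00111, weight = 3.
Tally weights:
  weight 0: 1 codewords.
  weight 1: 2 codewords.
  weight 2: 2 codewords.
  weight 3: 2 codewords.
  weight 4: 1 codewords.
Minimum distance d = smallest w > 0 with A_w > 0 = 1.
Sanity: Σ A_w = 8 = 2^3 = 8 ✓.


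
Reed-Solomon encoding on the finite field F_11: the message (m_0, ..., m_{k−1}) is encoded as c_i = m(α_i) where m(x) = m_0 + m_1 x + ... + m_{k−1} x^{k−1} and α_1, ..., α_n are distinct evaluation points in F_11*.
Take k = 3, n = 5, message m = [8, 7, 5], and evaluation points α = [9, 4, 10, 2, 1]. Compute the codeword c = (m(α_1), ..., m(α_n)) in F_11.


c = [3, 6, 6, 9, 9]

Message polynomial: m(x) = 8 + 7·x + 5·x^2 (mod 11).
For each evaluation point α_i, compute m(α_i) mod 11:
  α_1 = 9: Horner steps 5 → 8 → 3, so m(9) = 3.
  α_2 = 4: Horner steps 5 → 5 → 6, so m(4) = 6.
  α_3 = 10: Horner steps 5 → 2 → 6, so m(10) = 6.
  α_4 = 2: Horner steps 5 → 6 → 9, so m(2) = 9.
  α_5 = 1: Horner steps 5 → 1 → 9, so m(1) = 9.
Codeword c = [3, 6, 6, 9, 9] ∈ F_11^5.


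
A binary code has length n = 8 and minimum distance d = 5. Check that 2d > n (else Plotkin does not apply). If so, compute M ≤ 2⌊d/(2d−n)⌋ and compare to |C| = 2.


Plotkin bound M ≤ 4; given |C| = 2 ≤ bound (satisfied).

Check applicability: 2d = 10, n = 8.
2d − n = 2 > 0, so Plotkin applies.
Compute d/(2d−n) = 5/2 ≈ 2.5000.
⌊d/(2d−n)⌋ = 2.
Plotkin bound: M ≤ 2·2 = 4.
Given |C| = 2, check: satisfied.
This |C| is below the Plotkin bound.


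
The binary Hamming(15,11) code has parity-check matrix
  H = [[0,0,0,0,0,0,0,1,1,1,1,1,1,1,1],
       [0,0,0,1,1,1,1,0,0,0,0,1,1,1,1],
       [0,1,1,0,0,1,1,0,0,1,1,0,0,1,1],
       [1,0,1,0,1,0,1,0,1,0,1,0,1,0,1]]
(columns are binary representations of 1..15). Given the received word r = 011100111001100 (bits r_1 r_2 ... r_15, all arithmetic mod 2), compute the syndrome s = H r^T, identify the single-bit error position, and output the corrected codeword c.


s = (0, 0, 1, 0)^T, error position = 2, corrected codeword c = 001100111001100

Compute s = H r^T mod 2 one row at a time:
  s_1 = 1 + 1 + 0 + 0 + 1 + 1 + 0 + 0 = 4 ≡ 0 (mod 2).
  s_2 = 1 + 0 + 0 + 1 + 1 + 1 + 0 + 0 = 4 ≡ 0 (mod 2).
  s_3 = 1 + 1 + 0 + 1 + 0 + 0 + 0 + 0 = 3 ≡ 1 (mod 2).
  s_4 = 0 + 1 + 0 + 1 + 1 + 0 + 1 + 0 = 4 ≡ 0 (mod 2).
s = (0, 0, 1, 0)^T — this equals column 2 of H (binary 0010), so error is at position 2.
Correct: flip bit 2 of r = 011100111001100 to get c = 001100111001100.


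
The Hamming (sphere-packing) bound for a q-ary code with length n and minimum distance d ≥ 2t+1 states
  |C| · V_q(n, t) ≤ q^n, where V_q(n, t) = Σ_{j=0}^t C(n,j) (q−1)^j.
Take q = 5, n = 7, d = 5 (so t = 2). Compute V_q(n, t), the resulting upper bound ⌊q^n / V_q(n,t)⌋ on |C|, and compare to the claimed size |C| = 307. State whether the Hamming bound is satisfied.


V_q(n, t) = 365, q^n = 78125, Hamming bound = 214, |C| = 307 > bound (violated).

Step 1: Compute V_q(n, t) = Σ_{j=0}^2 C(n, j) (q−1)^j.
  j = 0: C(7,0)·(4)^0 = 1·1 = 1.
  j = 1: C(7,1)·(4)^1 = 7·4 = 28.
  j = 2: C(7,2)·(4)^2 = 21·16 = 336.
  V_q(n, t) = 1 + 28 + 336 = 365.
Step 2: q^n = 5^7 = 78125.
Step 3: Hamming bound ⌊q^n / V_q(n,t)⌋ = ⌊78125/365⌋ = 214.
Step 4: Compare |C| = 307 to 214: violated.
The claimed |C| lies above the Hamming bound, so no 5-ary code of length 7 with d ≥ 5 can have 307 codewords.


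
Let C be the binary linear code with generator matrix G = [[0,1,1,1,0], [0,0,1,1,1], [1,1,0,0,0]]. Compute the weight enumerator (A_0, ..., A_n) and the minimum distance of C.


Weight distribution: A_0 = 1, A_2 = 3, A_3 = 3, A_5 = 1. Minimum distance d = 2.

Enumerate all 2^3 = 8 messages m ∈ F_2^3.
For each, compute codeword c = mG in F_2^5, then tally its weight.
  m = 000 → c = 00000, weight = 0.
  m = 100 → c = 01110, weight = 3.
  m = 010 → c = 00111, weight = 3.
  m = 110 → c = 01001, weight = 2.
  m = 001 → c = 11000, weight = 2.
  m = 101 → c = 10110, weight = 3.
  m = 011 → c = 11111, weight = 5.
  m = 111 → c = 10001, weight = 2.
Tally weights:
  weight 0: 1 codewords.
  weight 2: 3 codewords.
  weight 3: 3 codewords.
  weight 5: 1 codewords.
Minimum distance d = smallest w > 0 with A_w > 0 = 2.
Sanity: Σ A_w = 8 = 2^3 = 8 ✓.


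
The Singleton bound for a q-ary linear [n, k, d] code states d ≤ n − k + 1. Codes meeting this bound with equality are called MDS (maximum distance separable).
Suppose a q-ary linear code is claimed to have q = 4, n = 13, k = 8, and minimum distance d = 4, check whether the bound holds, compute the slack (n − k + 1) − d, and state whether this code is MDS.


Singleton RHS = n − k + 1 = 6, slack = 2, bound satisfied, not MDS.

Singleton bound: d ≤ n − k + 1.
Here n = 13, k = 8, so n − k + 1 = 6.
Given d = 4, check d ≤ 6: YES.
Slack = (n − k + 1) − d = 2.
The code is NOT MDS (slack = 2 > 0).
Description: the claimed parameters are [13, 8, 4]_4; such a code would be non-MDS.


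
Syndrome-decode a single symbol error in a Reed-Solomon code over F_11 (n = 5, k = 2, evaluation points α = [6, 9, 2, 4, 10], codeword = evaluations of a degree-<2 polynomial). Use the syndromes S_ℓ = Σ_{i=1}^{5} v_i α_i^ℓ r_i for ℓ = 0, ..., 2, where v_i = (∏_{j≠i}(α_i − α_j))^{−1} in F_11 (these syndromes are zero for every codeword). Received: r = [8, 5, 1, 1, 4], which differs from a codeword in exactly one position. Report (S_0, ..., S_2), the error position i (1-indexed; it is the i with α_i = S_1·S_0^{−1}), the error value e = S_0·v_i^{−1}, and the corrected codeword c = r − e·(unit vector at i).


S = (2, 8, 10), error at position 4, error magnitude e = 2, c = [8, 5, 1, 10, 4].

Step 1: column multipliers v_i = (∏_{j≠i}(α_i − α_j))^{−1} mod 11.
  i = 1 (α = 6): (6−9)(6−2)(6−4)(6−10) = (−3)·4·2·(−4) = 96 ≡ 8, so v_1 = 8^{−1} = 7 (mod 11).
  i = 2 (α = 9): (9−6)(9−2)(9−4)(9−10) = 3·7·5·(−1) = −105 ≡ 5, so v_2 = 5^{−1} = 9 (mod 11).
  i = 3 (α = 2): (2−6)(2−9)(2−4)(2−10) = (−4)·(−7)·(−2)·(−8) = 448 ≡ 8, so v_3 = 8^{−1} = 7 (mod 11).
  i = 4 (α = 4): (4−6)(4−9)(4−2)(4−10) = (−2)·(−5)·2·(−6) = −120 ≡ 1, so v_4 = 1^{−1} = 1 (mod 11).
  i = 5 (α = 10): (10−6)(10−9)(10−2)(10−4) = 4·1·8·6 = 192 ≡ 5, so v_5 = 5^{−1} = 9 (mod 11).
  v = [7, 9, 7, 1, 9].
Step 2: syndromes of r = [8, 5, 1, 1, 4] (all sums mod 11).
  S_0 = Σ v_i r_i = 7·8 + 9·5 + 7·1 + 1·1 + 9·4 = 145 ≡ 2.
  S_1 = Σ v_i α_i r_i = 7·6·8 + 9·9·5 + 7·2·1 + 1·4·1 + 9·10·4 = 1119 ≡ 8.
  α_i^2 mod 11 = [3, 4, 4, 5, 1].
  S_2 = Σ v_i α_i^2 r_i = 7·3·8 + 9·4·5 + 7·4·1 + 1·5·1 + 9·1·4 = 417 ≡ 10.
  S = (2, 8, 10) ≠ 0, so r is not a codeword (an error is present).
Step 3: locate the error. For a single error e at position i, S_ℓ = v_i·e·α_i^ℓ, so α_err = S_1/S_0.
  S_0^{−1} = 2^{−1} = 6 (mod 11), so α_err = 8·6 = 48 ≡ 4 = α_4. Error position i = 4.
  Consistency check: S_2/S_1 = 10·7 = 70 ≡ 4 = α_err ✓ (single-error assumption holds).
Step 4: error magnitude e = S_0/v_4 = S_0·∏_{j≠4}(α_4 − α_j) = 2·1 = 2 ≡ 2 (mod 11).
Step 5: correct position 4: c_4 = r_4 − e = 1 − 2 ≡ 10 (mod 11). Hence c = [8, 5, 1, 10, 4].
  Check: interpolating c through the α_i gives m(x) = 3 + 10·x (degree < 2) with m(α_i) = c_i for every i, so c is indeed a codeword.
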